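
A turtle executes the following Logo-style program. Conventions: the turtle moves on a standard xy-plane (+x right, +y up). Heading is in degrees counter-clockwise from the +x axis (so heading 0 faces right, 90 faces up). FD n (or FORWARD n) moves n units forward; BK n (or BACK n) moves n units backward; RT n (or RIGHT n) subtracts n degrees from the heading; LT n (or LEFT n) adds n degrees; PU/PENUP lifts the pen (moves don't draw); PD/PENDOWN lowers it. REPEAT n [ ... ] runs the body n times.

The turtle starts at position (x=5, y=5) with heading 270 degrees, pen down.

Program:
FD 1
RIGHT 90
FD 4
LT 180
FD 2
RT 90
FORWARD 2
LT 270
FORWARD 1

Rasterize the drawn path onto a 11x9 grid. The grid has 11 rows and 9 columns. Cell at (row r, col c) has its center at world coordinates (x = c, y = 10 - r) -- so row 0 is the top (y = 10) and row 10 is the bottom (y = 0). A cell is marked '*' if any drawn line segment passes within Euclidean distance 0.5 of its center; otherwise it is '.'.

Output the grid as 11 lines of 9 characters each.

Segment 0: (5,5) -> (5,4)
Segment 1: (5,4) -> (1,4)
Segment 2: (1,4) -> (3,4)
Segment 3: (3,4) -> (3,2)
Segment 4: (3,2) -> (2,2)

Answer: .........
.........
.........
.........
.........
.....*...
.*****...
...*.....
..**.....
.........
.........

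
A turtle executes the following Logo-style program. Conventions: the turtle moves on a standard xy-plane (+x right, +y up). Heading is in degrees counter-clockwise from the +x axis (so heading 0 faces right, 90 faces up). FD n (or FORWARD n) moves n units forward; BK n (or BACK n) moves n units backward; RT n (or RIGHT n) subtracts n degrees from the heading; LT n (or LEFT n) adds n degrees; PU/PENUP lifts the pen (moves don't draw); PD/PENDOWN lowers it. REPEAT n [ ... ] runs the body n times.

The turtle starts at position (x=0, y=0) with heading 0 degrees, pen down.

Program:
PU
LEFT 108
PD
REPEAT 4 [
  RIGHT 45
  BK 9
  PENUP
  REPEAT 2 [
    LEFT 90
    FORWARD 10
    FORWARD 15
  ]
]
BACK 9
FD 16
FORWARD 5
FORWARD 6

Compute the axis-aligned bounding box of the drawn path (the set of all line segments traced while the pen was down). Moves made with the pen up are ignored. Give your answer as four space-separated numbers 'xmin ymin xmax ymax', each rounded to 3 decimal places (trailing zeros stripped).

Executing turtle program step by step:
Start: pos=(0,0), heading=0, pen down
PU: pen up
LT 108: heading 0 -> 108
PD: pen down
REPEAT 4 [
  -- iteration 1/4 --
  RT 45: heading 108 -> 63
  BK 9: (0,0) -> (-4.086,-8.019) [heading=63, draw]
  PU: pen up
  REPEAT 2 [
    -- iteration 1/2 --
    LT 90: heading 63 -> 153
    FD 10: (-4.086,-8.019) -> (-12.996,-3.479) [heading=153, move]
    FD 15: (-12.996,-3.479) -> (-26.361,3.331) [heading=153, move]
    -- iteration 2/2 --
    LT 90: heading 153 -> 243
    FD 10: (-26.361,3.331) -> (-30.901,-5.579) [heading=243, move]
    FD 15: (-30.901,-5.579) -> (-37.711,-18.944) [heading=243, move]
  ]
  -- iteration 2/4 --
  RT 45: heading 243 -> 198
  BK 9: (-37.711,-18.944) -> (-29.151,-16.163) [heading=198, move]
  PU: pen up
  REPEAT 2 [
    -- iteration 1/2 --
    LT 90: heading 198 -> 288
    FD 10: (-29.151,-16.163) -> (-26.061,-25.674) [heading=288, move]
    FD 15: (-26.061,-25.674) -> (-21.426,-39.94) [heading=288, move]
    -- iteration 2/2 --
    LT 90: heading 288 -> 18
    FD 10: (-21.426,-39.94) -> (-11.915,-36.85) [heading=18, move]
    FD 15: (-11.915,-36.85) -> (2.351,-32.214) [heading=18, move]
  ]
  -- iteration 3/4 --
  RT 45: heading 18 -> 333
  BK 9: (2.351,-32.214) -> (-5.669,-28.128) [heading=333, move]
  PU: pen up
  REPEAT 2 [
    -- iteration 1/2 --
    LT 90: heading 333 -> 63
    FD 10: (-5.669,-28.128) -> (-1.129,-19.218) [heading=63, move]
    FD 15: (-1.129,-19.218) -> (5.681,-5.853) [heading=63, move]
    -- iteration 2/2 --
    LT 90: heading 63 -> 153
    FD 10: (5.681,-5.853) -> (-3.229,-1.313) [heading=153, move]
    FD 15: (-3.229,-1.313) -> (-16.594,5.497) [heading=153, move]
  ]
  -- iteration 4/4 --
  RT 45: heading 153 -> 108
  BK 9: (-16.594,5.497) -> (-13.813,-3.063) [heading=108, move]
  PU: pen up
  REPEAT 2 [
    -- iteration 1/2 --
    LT 90: heading 108 -> 198
    FD 10: (-13.813,-3.063) -> (-23.323,-6.153) [heading=198, move]
    FD 15: (-23.323,-6.153) -> (-37.589,-10.788) [heading=198, move]
    -- iteration 2/2 --
    LT 90: heading 198 -> 288
    FD 10: (-37.589,-10.788) -> (-34.499,-20.299) [heading=288, move]
    FD 15: (-34.499,-20.299) -> (-29.864,-34.565) [heading=288, move]
  ]
]
BK 9: (-29.864,-34.565) -> (-32.645,-26.005) [heading=288, move]
FD 16: (-32.645,-26.005) -> (-27.701,-41.222) [heading=288, move]
FD 5: (-27.701,-41.222) -> (-26.156,-45.977) [heading=288, move]
FD 6: (-26.156,-45.977) -> (-24.301,-51.684) [heading=288, move]
Final: pos=(-24.301,-51.684), heading=288, 1 segment(s) drawn

Segment endpoints: x in {-4.086, 0}, y in {-8.019, 0}
xmin=-4.086, ymin=-8.019, xmax=0, ymax=0

Answer: -4.086 -8.019 0 0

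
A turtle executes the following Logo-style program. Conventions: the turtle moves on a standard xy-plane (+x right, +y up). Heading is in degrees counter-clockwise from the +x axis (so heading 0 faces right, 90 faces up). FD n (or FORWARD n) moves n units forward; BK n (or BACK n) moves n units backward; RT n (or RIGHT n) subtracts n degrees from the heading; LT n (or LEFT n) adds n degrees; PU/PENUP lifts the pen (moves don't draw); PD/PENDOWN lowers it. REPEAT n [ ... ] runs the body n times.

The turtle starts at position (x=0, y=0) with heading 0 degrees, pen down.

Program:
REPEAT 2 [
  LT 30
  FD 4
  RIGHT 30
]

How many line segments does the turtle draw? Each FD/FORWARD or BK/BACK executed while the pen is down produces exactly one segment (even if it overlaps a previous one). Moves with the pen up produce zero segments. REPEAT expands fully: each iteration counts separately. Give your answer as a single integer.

Executing turtle program step by step:
Start: pos=(0,0), heading=0, pen down
REPEAT 2 [
  -- iteration 1/2 --
  LT 30: heading 0 -> 30
  FD 4: (0,0) -> (3.464,2) [heading=30, draw]
  RT 30: heading 30 -> 0
  -- iteration 2/2 --
  LT 30: heading 0 -> 30
  FD 4: (3.464,2) -> (6.928,4) [heading=30, draw]
  RT 30: heading 30 -> 0
]
Final: pos=(6.928,4), heading=0, 2 segment(s) drawn
Segments drawn: 2

Answer: 2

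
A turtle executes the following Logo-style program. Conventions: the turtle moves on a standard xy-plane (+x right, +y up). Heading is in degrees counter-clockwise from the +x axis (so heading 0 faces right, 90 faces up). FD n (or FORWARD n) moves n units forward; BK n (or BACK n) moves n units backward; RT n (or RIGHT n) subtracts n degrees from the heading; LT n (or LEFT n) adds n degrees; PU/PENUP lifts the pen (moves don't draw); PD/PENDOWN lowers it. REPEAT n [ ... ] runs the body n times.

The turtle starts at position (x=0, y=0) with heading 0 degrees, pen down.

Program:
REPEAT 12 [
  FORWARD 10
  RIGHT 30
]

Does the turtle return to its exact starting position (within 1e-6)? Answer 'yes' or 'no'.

Executing turtle program step by step:
Start: pos=(0,0), heading=0, pen down
REPEAT 12 [
  -- iteration 1/12 --
  FD 10: (0,0) -> (10,0) [heading=0, draw]
  RT 30: heading 0 -> 330
  -- iteration 2/12 --
  FD 10: (10,0) -> (18.66,-5) [heading=330, draw]
  RT 30: heading 330 -> 300
  -- iteration 3/12 --
  FD 10: (18.66,-5) -> (23.66,-13.66) [heading=300, draw]
  RT 30: heading 300 -> 270
  -- iteration 4/12 --
  FD 10: (23.66,-13.66) -> (23.66,-23.66) [heading=270, draw]
  RT 30: heading 270 -> 240
  -- iteration 5/12 --
  FD 10: (23.66,-23.66) -> (18.66,-32.321) [heading=240, draw]
  RT 30: heading 240 -> 210
  -- iteration 6/12 --
  FD 10: (18.66,-32.321) -> (10,-37.321) [heading=210, draw]
  RT 30: heading 210 -> 180
  -- iteration 7/12 --
  FD 10: (10,-37.321) -> (0,-37.321) [heading=180, draw]
  RT 30: heading 180 -> 150
  -- iteration 8/12 --
  FD 10: (0,-37.321) -> (-8.66,-32.321) [heading=150, draw]
  RT 30: heading 150 -> 120
  -- iteration 9/12 --
  FD 10: (-8.66,-32.321) -> (-13.66,-23.66) [heading=120, draw]
  RT 30: heading 120 -> 90
  -- iteration 10/12 --
  FD 10: (-13.66,-23.66) -> (-13.66,-13.66) [heading=90, draw]
  RT 30: heading 90 -> 60
  -- iteration 11/12 --
  FD 10: (-13.66,-13.66) -> (-8.66,-5) [heading=60, draw]
  RT 30: heading 60 -> 30
  -- iteration 12/12 --
  FD 10: (-8.66,-5) -> (0,0) [heading=30, draw]
  RT 30: heading 30 -> 0
]
Final: pos=(0,0), heading=0, 12 segment(s) drawn

Start position: (0, 0)
Final position: (0, 0)
Distance = 0; < 1e-6 -> CLOSED

Answer: yes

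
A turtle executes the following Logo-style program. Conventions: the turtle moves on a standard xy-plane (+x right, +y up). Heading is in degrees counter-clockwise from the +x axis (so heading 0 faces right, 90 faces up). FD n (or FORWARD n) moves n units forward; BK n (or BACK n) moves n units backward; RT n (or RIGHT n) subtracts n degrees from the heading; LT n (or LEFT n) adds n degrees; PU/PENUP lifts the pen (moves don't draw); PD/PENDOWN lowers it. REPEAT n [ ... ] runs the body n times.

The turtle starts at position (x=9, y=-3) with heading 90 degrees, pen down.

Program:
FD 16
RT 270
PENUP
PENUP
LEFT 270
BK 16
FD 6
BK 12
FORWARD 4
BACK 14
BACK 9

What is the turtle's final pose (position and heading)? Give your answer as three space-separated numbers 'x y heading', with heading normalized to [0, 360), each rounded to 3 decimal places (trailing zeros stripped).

Answer: 9 -28 90

Derivation:
Executing turtle program step by step:
Start: pos=(9,-3), heading=90, pen down
FD 16: (9,-3) -> (9,13) [heading=90, draw]
RT 270: heading 90 -> 180
PU: pen up
PU: pen up
LT 270: heading 180 -> 90
BK 16: (9,13) -> (9,-3) [heading=90, move]
FD 6: (9,-3) -> (9,3) [heading=90, move]
BK 12: (9,3) -> (9,-9) [heading=90, move]
FD 4: (9,-9) -> (9,-5) [heading=90, move]
BK 14: (9,-5) -> (9,-19) [heading=90, move]
BK 9: (9,-19) -> (9,-28) [heading=90, move]
Final: pos=(9,-28), heading=90, 1 segment(s) drawn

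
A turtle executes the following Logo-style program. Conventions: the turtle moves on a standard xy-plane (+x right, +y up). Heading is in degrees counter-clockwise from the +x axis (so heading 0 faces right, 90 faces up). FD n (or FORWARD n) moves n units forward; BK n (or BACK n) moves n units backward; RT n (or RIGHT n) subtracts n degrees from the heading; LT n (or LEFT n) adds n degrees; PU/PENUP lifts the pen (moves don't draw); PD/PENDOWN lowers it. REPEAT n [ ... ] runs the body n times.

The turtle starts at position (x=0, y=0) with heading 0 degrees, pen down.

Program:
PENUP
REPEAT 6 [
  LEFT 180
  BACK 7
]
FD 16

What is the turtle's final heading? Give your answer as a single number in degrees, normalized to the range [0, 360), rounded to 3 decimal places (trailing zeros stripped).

Answer: 0

Derivation:
Executing turtle program step by step:
Start: pos=(0,0), heading=0, pen down
PU: pen up
REPEAT 6 [
  -- iteration 1/6 --
  LT 180: heading 0 -> 180
  BK 7: (0,0) -> (7,0) [heading=180, move]
  -- iteration 2/6 --
  LT 180: heading 180 -> 0
  BK 7: (7,0) -> (0,0) [heading=0, move]
  -- iteration 3/6 --
  LT 180: heading 0 -> 180
  BK 7: (0,0) -> (7,0) [heading=180, move]
  -- iteration 4/6 --
  LT 180: heading 180 -> 0
  BK 7: (7,0) -> (0,0) [heading=0, move]
  -- iteration 5/6 --
  LT 180: heading 0 -> 180
  BK 7: (0,0) -> (7,0) [heading=180, move]
  -- iteration 6/6 --
  LT 180: heading 180 -> 0
  BK 7: (7,0) -> (0,0) [heading=0, move]
]
FD 16: (0,0) -> (16,0) [heading=0, move]
Final: pos=(16,0), heading=0, 0 segment(s) drawn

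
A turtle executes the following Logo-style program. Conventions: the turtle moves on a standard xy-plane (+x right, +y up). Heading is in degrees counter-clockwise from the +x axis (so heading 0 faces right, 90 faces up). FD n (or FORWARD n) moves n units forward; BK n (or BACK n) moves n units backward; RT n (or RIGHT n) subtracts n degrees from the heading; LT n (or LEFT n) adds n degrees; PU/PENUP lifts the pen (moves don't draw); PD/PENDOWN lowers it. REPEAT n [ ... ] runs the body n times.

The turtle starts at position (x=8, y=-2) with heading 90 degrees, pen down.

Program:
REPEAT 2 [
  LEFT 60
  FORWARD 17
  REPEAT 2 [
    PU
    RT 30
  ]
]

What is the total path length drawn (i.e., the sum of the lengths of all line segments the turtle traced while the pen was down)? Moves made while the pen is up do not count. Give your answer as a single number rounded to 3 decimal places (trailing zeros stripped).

Executing turtle program step by step:
Start: pos=(8,-2), heading=90, pen down
REPEAT 2 [
  -- iteration 1/2 --
  LT 60: heading 90 -> 150
  FD 17: (8,-2) -> (-6.722,6.5) [heading=150, draw]
  REPEAT 2 [
    -- iteration 1/2 --
    PU: pen up
    RT 30: heading 150 -> 120
    -- iteration 2/2 --
    PU: pen up
    RT 30: heading 120 -> 90
  ]
  -- iteration 2/2 --
  LT 60: heading 90 -> 150
  FD 17: (-6.722,6.5) -> (-21.445,15) [heading=150, move]
  REPEAT 2 [
    -- iteration 1/2 --
    PU: pen up
    RT 30: heading 150 -> 120
    -- iteration 2/2 --
    PU: pen up
    RT 30: heading 120 -> 90
  ]
]
Final: pos=(-21.445,15), heading=90, 1 segment(s) drawn

Segment lengths:
  seg 1: (8,-2) -> (-6.722,6.5), length = 17
Total = 17

Answer: 17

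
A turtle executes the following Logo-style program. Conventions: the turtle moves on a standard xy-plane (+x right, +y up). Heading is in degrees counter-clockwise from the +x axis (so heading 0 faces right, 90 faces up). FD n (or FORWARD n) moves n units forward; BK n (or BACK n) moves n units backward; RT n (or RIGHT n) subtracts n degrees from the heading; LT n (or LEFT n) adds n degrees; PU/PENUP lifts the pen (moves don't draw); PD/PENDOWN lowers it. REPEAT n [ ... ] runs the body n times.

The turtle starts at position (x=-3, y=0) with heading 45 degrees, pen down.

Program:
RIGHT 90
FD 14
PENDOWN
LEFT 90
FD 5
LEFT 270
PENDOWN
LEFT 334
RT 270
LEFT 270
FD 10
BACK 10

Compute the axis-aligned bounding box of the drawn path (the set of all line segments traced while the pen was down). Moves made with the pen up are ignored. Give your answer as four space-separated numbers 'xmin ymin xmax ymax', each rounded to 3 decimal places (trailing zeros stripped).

Answer: -3 -15.819 13.691 0

Derivation:
Executing turtle program step by step:
Start: pos=(-3,0), heading=45, pen down
RT 90: heading 45 -> 315
FD 14: (-3,0) -> (6.899,-9.899) [heading=315, draw]
PD: pen down
LT 90: heading 315 -> 45
FD 5: (6.899,-9.899) -> (10.435,-6.364) [heading=45, draw]
LT 270: heading 45 -> 315
PD: pen down
LT 334: heading 315 -> 289
RT 270: heading 289 -> 19
LT 270: heading 19 -> 289
FD 10: (10.435,-6.364) -> (13.691,-15.819) [heading=289, draw]
BK 10: (13.691,-15.819) -> (10.435,-6.364) [heading=289, draw]
Final: pos=(10.435,-6.364), heading=289, 4 segment(s) drawn

Segment endpoints: x in {-3, 6.899, 10.435, 13.691}, y in {-15.819, -9.899, -6.364, 0}
xmin=-3, ymin=-15.819, xmax=13.691, ymax=0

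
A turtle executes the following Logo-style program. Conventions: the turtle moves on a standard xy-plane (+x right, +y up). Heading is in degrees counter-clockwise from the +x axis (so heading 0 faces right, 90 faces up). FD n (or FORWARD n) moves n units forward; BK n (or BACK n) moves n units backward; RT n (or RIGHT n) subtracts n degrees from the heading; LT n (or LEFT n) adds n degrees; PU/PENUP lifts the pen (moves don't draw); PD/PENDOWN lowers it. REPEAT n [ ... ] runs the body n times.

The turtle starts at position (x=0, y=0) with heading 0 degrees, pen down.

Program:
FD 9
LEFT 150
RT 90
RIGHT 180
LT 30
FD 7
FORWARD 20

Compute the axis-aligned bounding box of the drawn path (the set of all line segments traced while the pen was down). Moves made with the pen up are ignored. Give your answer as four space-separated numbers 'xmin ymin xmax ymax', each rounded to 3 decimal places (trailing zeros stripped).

Executing turtle program step by step:
Start: pos=(0,0), heading=0, pen down
FD 9: (0,0) -> (9,0) [heading=0, draw]
LT 150: heading 0 -> 150
RT 90: heading 150 -> 60
RT 180: heading 60 -> 240
LT 30: heading 240 -> 270
FD 7: (9,0) -> (9,-7) [heading=270, draw]
FD 20: (9,-7) -> (9,-27) [heading=270, draw]
Final: pos=(9,-27), heading=270, 3 segment(s) drawn

Segment endpoints: x in {0, 9, 9}, y in {-27, -7, 0}
xmin=0, ymin=-27, xmax=9, ymax=0

Answer: 0 -27 9 0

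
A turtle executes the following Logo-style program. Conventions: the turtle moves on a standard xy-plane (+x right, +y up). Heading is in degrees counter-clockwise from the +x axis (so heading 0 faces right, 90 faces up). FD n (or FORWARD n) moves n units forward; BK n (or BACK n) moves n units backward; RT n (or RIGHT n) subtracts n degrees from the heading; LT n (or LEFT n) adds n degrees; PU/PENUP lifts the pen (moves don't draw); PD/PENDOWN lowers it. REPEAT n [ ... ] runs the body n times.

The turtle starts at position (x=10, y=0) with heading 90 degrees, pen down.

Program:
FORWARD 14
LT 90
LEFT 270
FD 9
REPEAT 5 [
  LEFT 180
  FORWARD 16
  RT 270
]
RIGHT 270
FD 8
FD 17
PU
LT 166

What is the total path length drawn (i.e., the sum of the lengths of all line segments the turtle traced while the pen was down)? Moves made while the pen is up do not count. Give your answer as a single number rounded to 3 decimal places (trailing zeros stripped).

Executing turtle program step by step:
Start: pos=(10,0), heading=90, pen down
FD 14: (10,0) -> (10,14) [heading=90, draw]
LT 90: heading 90 -> 180
LT 270: heading 180 -> 90
FD 9: (10,14) -> (10,23) [heading=90, draw]
REPEAT 5 [
  -- iteration 1/5 --
  LT 180: heading 90 -> 270
  FD 16: (10,23) -> (10,7) [heading=270, draw]
  RT 270: heading 270 -> 0
  -- iteration 2/5 --
  LT 180: heading 0 -> 180
  FD 16: (10,7) -> (-6,7) [heading=180, draw]
  RT 270: heading 180 -> 270
  -- iteration 3/5 --
  LT 180: heading 270 -> 90
  FD 16: (-6,7) -> (-6,23) [heading=90, draw]
  RT 270: heading 90 -> 180
  -- iteration 4/5 --
  LT 180: heading 180 -> 0
  FD 16: (-6,23) -> (10,23) [heading=0, draw]
  RT 270: heading 0 -> 90
  -- iteration 5/5 --
  LT 180: heading 90 -> 270
  FD 16: (10,23) -> (10,7) [heading=270, draw]
  RT 270: heading 270 -> 0
]
RT 270: heading 0 -> 90
FD 8: (10,7) -> (10,15) [heading=90, draw]
FD 17: (10,15) -> (10,32) [heading=90, draw]
PU: pen up
LT 166: heading 90 -> 256
Final: pos=(10,32), heading=256, 9 segment(s) drawn

Segment lengths:
  seg 1: (10,0) -> (10,14), length = 14
  seg 2: (10,14) -> (10,23), length = 9
  seg 3: (10,23) -> (10,7), length = 16
  seg 4: (10,7) -> (-6,7), length = 16
  seg 5: (-6,7) -> (-6,23), length = 16
  seg 6: (-6,23) -> (10,23), length = 16
  seg 7: (10,23) -> (10,7), length = 16
  seg 8: (10,7) -> (10,15), length = 8
  seg 9: (10,15) -> (10,32), length = 17
Total = 128

Answer: 128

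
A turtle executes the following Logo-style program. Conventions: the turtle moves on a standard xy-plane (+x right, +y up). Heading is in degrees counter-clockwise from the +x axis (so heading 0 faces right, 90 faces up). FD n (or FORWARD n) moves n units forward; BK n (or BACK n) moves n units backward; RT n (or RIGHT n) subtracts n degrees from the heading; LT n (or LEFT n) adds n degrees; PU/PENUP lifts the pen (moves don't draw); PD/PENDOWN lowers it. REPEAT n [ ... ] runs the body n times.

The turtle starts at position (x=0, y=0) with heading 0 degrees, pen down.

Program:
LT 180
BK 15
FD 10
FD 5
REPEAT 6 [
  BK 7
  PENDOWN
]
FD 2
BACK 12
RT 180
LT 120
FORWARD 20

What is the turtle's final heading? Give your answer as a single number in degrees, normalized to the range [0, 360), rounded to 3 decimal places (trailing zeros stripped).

Answer: 120

Derivation:
Executing turtle program step by step:
Start: pos=(0,0), heading=0, pen down
LT 180: heading 0 -> 180
BK 15: (0,0) -> (15,0) [heading=180, draw]
FD 10: (15,0) -> (5,0) [heading=180, draw]
FD 5: (5,0) -> (0,0) [heading=180, draw]
REPEAT 6 [
  -- iteration 1/6 --
  BK 7: (0,0) -> (7,0) [heading=180, draw]
  PD: pen down
  -- iteration 2/6 --
  BK 7: (7,0) -> (14,0) [heading=180, draw]
  PD: pen down
  -- iteration 3/6 --
  BK 7: (14,0) -> (21,0) [heading=180, draw]
  PD: pen down
  -- iteration 4/6 --
  BK 7: (21,0) -> (28,0) [heading=180, draw]
  PD: pen down
  -- iteration 5/6 --
  BK 7: (28,0) -> (35,0) [heading=180, draw]
  PD: pen down
  -- iteration 6/6 --
  BK 7: (35,0) -> (42,0) [heading=180, draw]
  PD: pen down
]
FD 2: (42,0) -> (40,0) [heading=180, draw]
BK 12: (40,0) -> (52,0) [heading=180, draw]
RT 180: heading 180 -> 0
LT 120: heading 0 -> 120
FD 20: (52,0) -> (42,17.321) [heading=120, draw]
Final: pos=(42,17.321), heading=120, 12 segment(s) drawn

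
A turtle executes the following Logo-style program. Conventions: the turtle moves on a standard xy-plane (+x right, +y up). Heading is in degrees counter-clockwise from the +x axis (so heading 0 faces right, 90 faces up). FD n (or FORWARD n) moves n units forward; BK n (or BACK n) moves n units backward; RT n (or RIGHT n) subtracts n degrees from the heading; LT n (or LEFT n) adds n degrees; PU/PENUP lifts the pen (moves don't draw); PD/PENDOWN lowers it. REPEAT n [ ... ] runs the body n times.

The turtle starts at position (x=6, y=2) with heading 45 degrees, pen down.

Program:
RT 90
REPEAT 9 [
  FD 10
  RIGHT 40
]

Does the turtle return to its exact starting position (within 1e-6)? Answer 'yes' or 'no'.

Answer: yes

Derivation:
Executing turtle program step by step:
Start: pos=(6,2), heading=45, pen down
RT 90: heading 45 -> 315
REPEAT 9 [
  -- iteration 1/9 --
  FD 10: (6,2) -> (13.071,-5.071) [heading=315, draw]
  RT 40: heading 315 -> 275
  -- iteration 2/9 --
  FD 10: (13.071,-5.071) -> (13.943,-15.033) [heading=275, draw]
  RT 40: heading 275 -> 235
  -- iteration 3/9 --
  FD 10: (13.943,-15.033) -> (8.207,-23.225) [heading=235, draw]
  RT 40: heading 235 -> 195
  -- iteration 4/9 --
  FD 10: (8.207,-23.225) -> (-1.452,-25.813) [heading=195, draw]
  RT 40: heading 195 -> 155
  -- iteration 5/9 --
  FD 10: (-1.452,-25.813) -> (-10.515,-21.587) [heading=155, draw]
  RT 40: heading 155 -> 115
  -- iteration 6/9 --
  FD 10: (-10.515,-21.587) -> (-14.742,-12.523) [heading=115, draw]
  RT 40: heading 115 -> 75
  -- iteration 7/9 --
  FD 10: (-14.742,-12.523) -> (-12.153,-2.864) [heading=75, draw]
  RT 40: heading 75 -> 35
  -- iteration 8/9 --
  FD 10: (-12.153,-2.864) -> (-3.962,2.872) [heading=35, draw]
  RT 40: heading 35 -> 355
  -- iteration 9/9 --
  FD 10: (-3.962,2.872) -> (6,2) [heading=355, draw]
  RT 40: heading 355 -> 315
]
Final: pos=(6,2), heading=315, 9 segment(s) drawn

Start position: (6, 2)
Final position: (6, 2)
Distance = 0; < 1e-6 -> CLOSED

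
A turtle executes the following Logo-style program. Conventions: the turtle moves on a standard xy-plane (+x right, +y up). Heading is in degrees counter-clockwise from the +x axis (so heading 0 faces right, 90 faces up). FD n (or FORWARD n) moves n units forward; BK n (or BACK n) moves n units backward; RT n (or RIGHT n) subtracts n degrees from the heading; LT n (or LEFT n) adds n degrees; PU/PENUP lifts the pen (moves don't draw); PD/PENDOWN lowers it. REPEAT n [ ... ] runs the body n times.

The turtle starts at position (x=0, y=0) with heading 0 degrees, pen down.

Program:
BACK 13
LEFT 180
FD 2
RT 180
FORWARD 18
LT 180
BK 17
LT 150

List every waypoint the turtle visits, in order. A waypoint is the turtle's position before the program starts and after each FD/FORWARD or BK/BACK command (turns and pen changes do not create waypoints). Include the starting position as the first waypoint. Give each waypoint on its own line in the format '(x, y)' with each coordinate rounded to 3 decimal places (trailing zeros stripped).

Executing turtle program step by step:
Start: pos=(0,0), heading=0, pen down
BK 13: (0,0) -> (-13,0) [heading=0, draw]
LT 180: heading 0 -> 180
FD 2: (-13,0) -> (-15,0) [heading=180, draw]
RT 180: heading 180 -> 0
FD 18: (-15,0) -> (3,0) [heading=0, draw]
LT 180: heading 0 -> 180
BK 17: (3,0) -> (20,0) [heading=180, draw]
LT 150: heading 180 -> 330
Final: pos=(20,0), heading=330, 4 segment(s) drawn
Waypoints (5 total):
(0, 0)
(-13, 0)
(-15, 0)
(3, 0)
(20, 0)

Answer: (0, 0)
(-13, 0)
(-15, 0)
(3, 0)
(20, 0)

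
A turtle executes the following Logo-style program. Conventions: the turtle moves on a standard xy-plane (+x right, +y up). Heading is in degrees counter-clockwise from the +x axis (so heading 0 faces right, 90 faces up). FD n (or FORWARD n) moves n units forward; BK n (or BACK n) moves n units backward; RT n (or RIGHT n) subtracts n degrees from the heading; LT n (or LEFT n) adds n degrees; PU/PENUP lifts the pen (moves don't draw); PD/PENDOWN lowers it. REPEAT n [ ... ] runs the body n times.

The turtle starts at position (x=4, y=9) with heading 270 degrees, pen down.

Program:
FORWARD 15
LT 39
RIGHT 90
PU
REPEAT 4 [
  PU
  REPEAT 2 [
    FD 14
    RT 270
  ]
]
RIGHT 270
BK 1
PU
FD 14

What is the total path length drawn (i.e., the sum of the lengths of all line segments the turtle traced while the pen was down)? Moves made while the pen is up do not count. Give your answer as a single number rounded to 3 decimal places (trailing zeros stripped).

Executing turtle program step by step:
Start: pos=(4,9), heading=270, pen down
FD 15: (4,9) -> (4,-6) [heading=270, draw]
LT 39: heading 270 -> 309
RT 90: heading 309 -> 219
PU: pen up
REPEAT 4 [
  -- iteration 1/4 --
  PU: pen up
  REPEAT 2 [
    -- iteration 1/2 --
    FD 14: (4,-6) -> (-6.88,-14.81) [heading=219, move]
    RT 270: heading 219 -> 309
    -- iteration 2/2 --
    FD 14: (-6.88,-14.81) -> (1.93,-25.691) [heading=309, move]
    RT 270: heading 309 -> 39
  ]
  -- iteration 2/4 --
  PU: pen up
  REPEAT 2 [
    -- iteration 1/2 --
    FD 14: (1.93,-25.691) -> (12.81,-16.88) [heading=39, move]
    RT 270: heading 39 -> 129
    -- iteration 2/2 --
    FD 14: (12.81,-16.88) -> (4,-6) [heading=129, move]
    RT 270: heading 129 -> 219
  ]
  -- iteration 3/4 --
  PU: pen up
  REPEAT 2 [
    -- iteration 1/2 --
    FD 14: (4,-6) -> (-6.88,-14.81) [heading=219, move]
    RT 270: heading 219 -> 309
    -- iteration 2/2 --
    FD 14: (-6.88,-14.81) -> (1.93,-25.691) [heading=309, move]
    RT 270: heading 309 -> 39
  ]
  -- iteration 4/4 --
  PU: pen up
  REPEAT 2 [
    -- iteration 1/2 --
    FD 14: (1.93,-25.691) -> (12.81,-16.88) [heading=39, move]
    RT 270: heading 39 -> 129
    -- iteration 2/2 --
    FD 14: (12.81,-16.88) -> (4,-6) [heading=129, move]
    RT 270: heading 129 -> 219
  ]
]
RT 270: heading 219 -> 309
BK 1: (4,-6) -> (3.371,-5.223) [heading=309, move]
PU: pen up
FD 14: (3.371,-5.223) -> (12.181,-16.103) [heading=309, move]
Final: pos=(12.181,-16.103), heading=309, 1 segment(s) drawn

Segment lengths:
  seg 1: (4,9) -> (4,-6), length = 15
Total = 15

Answer: 15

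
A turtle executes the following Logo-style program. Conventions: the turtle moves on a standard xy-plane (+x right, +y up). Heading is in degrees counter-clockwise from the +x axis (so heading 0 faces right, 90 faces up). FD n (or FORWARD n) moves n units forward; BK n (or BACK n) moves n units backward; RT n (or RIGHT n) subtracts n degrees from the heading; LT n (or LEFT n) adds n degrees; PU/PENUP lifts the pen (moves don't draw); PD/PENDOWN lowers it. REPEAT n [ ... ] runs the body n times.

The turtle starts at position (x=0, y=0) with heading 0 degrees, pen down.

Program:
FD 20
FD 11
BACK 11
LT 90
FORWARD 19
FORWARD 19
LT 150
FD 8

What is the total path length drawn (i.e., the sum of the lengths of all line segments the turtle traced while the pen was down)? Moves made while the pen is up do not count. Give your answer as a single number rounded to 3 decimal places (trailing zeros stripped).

Executing turtle program step by step:
Start: pos=(0,0), heading=0, pen down
FD 20: (0,0) -> (20,0) [heading=0, draw]
FD 11: (20,0) -> (31,0) [heading=0, draw]
BK 11: (31,0) -> (20,0) [heading=0, draw]
LT 90: heading 0 -> 90
FD 19: (20,0) -> (20,19) [heading=90, draw]
FD 19: (20,19) -> (20,38) [heading=90, draw]
LT 150: heading 90 -> 240
FD 8: (20,38) -> (16,31.072) [heading=240, draw]
Final: pos=(16,31.072), heading=240, 6 segment(s) drawn

Segment lengths:
  seg 1: (0,0) -> (20,0), length = 20
  seg 2: (20,0) -> (31,0), length = 11
  seg 3: (31,0) -> (20,0), length = 11
  seg 4: (20,0) -> (20,19), length = 19
  seg 5: (20,19) -> (20,38), length = 19
  seg 6: (20,38) -> (16,31.072), length = 8
Total = 88

Answer: 88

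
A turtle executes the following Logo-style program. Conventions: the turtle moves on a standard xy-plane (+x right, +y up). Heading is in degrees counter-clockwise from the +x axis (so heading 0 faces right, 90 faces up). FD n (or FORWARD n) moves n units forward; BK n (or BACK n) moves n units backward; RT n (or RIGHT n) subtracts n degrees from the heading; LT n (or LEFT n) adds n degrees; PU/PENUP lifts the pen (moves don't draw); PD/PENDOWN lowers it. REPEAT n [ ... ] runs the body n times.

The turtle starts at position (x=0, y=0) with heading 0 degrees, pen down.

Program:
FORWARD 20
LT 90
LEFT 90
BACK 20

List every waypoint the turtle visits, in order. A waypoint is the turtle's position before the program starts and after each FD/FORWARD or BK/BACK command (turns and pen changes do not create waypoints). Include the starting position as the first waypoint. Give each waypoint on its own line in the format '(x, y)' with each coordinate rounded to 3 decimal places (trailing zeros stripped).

Answer: (0, 0)
(20, 0)
(40, 0)

Derivation:
Executing turtle program step by step:
Start: pos=(0,0), heading=0, pen down
FD 20: (0,0) -> (20,0) [heading=0, draw]
LT 90: heading 0 -> 90
LT 90: heading 90 -> 180
BK 20: (20,0) -> (40,0) [heading=180, draw]
Final: pos=(40,0), heading=180, 2 segment(s) drawn
Waypoints (3 total):
(0, 0)
(20, 0)
(40, 0)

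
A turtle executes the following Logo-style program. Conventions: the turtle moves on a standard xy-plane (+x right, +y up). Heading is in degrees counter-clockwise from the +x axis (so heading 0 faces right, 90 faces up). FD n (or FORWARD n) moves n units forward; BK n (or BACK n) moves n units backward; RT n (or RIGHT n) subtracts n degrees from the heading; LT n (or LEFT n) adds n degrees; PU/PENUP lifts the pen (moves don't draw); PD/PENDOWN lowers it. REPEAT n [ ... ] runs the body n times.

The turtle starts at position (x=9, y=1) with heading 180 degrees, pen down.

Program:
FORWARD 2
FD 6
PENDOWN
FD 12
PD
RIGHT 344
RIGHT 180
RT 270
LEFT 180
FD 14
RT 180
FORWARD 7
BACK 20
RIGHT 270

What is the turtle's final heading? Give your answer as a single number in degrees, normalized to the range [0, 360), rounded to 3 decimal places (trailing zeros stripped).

Executing turtle program step by step:
Start: pos=(9,1), heading=180, pen down
FD 2: (9,1) -> (7,1) [heading=180, draw]
FD 6: (7,1) -> (1,1) [heading=180, draw]
PD: pen down
FD 12: (1,1) -> (-11,1) [heading=180, draw]
PD: pen down
RT 344: heading 180 -> 196
RT 180: heading 196 -> 16
RT 270: heading 16 -> 106
LT 180: heading 106 -> 286
FD 14: (-11,1) -> (-7.141,-12.458) [heading=286, draw]
RT 180: heading 286 -> 106
FD 7: (-7.141,-12.458) -> (-9.071,-5.729) [heading=106, draw]
BK 20: (-9.071,-5.729) -> (-3.558,-24.954) [heading=106, draw]
RT 270: heading 106 -> 196
Final: pos=(-3.558,-24.954), heading=196, 6 segment(s) drawn

Answer: 196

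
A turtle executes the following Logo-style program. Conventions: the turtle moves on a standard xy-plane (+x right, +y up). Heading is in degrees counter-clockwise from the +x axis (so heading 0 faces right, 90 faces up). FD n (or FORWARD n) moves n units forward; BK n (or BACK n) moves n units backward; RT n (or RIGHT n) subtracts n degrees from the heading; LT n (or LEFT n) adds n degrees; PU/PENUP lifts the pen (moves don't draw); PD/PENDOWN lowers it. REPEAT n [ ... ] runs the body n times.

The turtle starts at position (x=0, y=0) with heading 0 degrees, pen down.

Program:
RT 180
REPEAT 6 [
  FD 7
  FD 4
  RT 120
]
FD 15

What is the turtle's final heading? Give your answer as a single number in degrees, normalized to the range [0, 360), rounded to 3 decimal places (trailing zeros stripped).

Executing turtle program step by step:
Start: pos=(0,0), heading=0, pen down
RT 180: heading 0 -> 180
REPEAT 6 [
  -- iteration 1/6 --
  FD 7: (0,0) -> (-7,0) [heading=180, draw]
  FD 4: (-7,0) -> (-11,0) [heading=180, draw]
  RT 120: heading 180 -> 60
  -- iteration 2/6 --
  FD 7: (-11,0) -> (-7.5,6.062) [heading=60, draw]
  FD 4: (-7.5,6.062) -> (-5.5,9.526) [heading=60, draw]
  RT 120: heading 60 -> 300
  -- iteration 3/6 --
  FD 7: (-5.5,9.526) -> (-2,3.464) [heading=300, draw]
  FD 4: (-2,3.464) -> (0,0) [heading=300, draw]
  RT 120: heading 300 -> 180
  -- iteration 4/6 --
  FD 7: (0,0) -> (-7,0) [heading=180, draw]
  FD 4: (-7,0) -> (-11,0) [heading=180, draw]
  RT 120: heading 180 -> 60
  -- iteration 5/6 --
  FD 7: (-11,0) -> (-7.5,6.062) [heading=60, draw]
  FD 4: (-7.5,6.062) -> (-5.5,9.526) [heading=60, draw]
  RT 120: heading 60 -> 300
  -- iteration 6/6 --
  FD 7: (-5.5,9.526) -> (-2,3.464) [heading=300, draw]
  FD 4: (-2,3.464) -> (0,0) [heading=300, draw]
  RT 120: heading 300 -> 180
]
FD 15: (0,0) -> (-15,0) [heading=180, draw]
Final: pos=(-15,0), heading=180, 13 segment(s) drawn

Answer: 180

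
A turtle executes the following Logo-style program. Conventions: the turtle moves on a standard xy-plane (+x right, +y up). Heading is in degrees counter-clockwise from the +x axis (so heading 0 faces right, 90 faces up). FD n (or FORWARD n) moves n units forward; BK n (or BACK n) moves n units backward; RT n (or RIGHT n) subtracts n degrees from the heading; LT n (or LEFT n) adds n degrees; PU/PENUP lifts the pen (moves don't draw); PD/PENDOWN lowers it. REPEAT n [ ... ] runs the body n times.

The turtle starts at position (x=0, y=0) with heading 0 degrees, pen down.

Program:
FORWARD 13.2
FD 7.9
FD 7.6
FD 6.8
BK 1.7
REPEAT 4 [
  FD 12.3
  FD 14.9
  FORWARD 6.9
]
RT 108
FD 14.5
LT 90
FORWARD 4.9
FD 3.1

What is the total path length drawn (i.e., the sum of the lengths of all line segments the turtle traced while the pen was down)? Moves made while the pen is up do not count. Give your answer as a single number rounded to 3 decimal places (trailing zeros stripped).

Executing turtle program step by step:
Start: pos=(0,0), heading=0, pen down
FD 13.2: (0,0) -> (13.2,0) [heading=0, draw]
FD 7.9: (13.2,0) -> (21.1,0) [heading=0, draw]
FD 7.6: (21.1,0) -> (28.7,0) [heading=0, draw]
FD 6.8: (28.7,0) -> (35.5,0) [heading=0, draw]
BK 1.7: (35.5,0) -> (33.8,0) [heading=0, draw]
REPEAT 4 [
  -- iteration 1/4 --
  FD 12.3: (33.8,0) -> (46.1,0) [heading=0, draw]
  FD 14.9: (46.1,0) -> (61,0) [heading=0, draw]
  FD 6.9: (61,0) -> (67.9,0) [heading=0, draw]
  -- iteration 2/4 --
  FD 12.3: (67.9,0) -> (80.2,0) [heading=0, draw]
  FD 14.9: (80.2,0) -> (95.1,0) [heading=0, draw]
  FD 6.9: (95.1,0) -> (102,0) [heading=0, draw]
  -- iteration 3/4 --
  FD 12.3: (102,0) -> (114.3,0) [heading=0, draw]
  FD 14.9: (114.3,0) -> (129.2,0) [heading=0, draw]
  FD 6.9: (129.2,0) -> (136.1,0) [heading=0, draw]
  -- iteration 4/4 --
  FD 12.3: (136.1,0) -> (148.4,0) [heading=0, draw]
  FD 14.9: (148.4,0) -> (163.3,0) [heading=0, draw]
  FD 6.9: (163.3,0) -> (170.2,0) [heading=0, draw]
]
RT 108: heading 0 -> 252
FD 14.5: (170.2,0) -> (165.719,-13.79) [heading=252, draw]
LT 90: heading 252 -> 342
FD 4.9: (165.719,-13.79) -> (170.379,-15.305) [heading=342, draw]
FD 3.1: (170.379,-15.305) -> (173.328,-16.262) [heading=342, draw]
Final: pos=(173.328,-16.262), heading=342, 20 segment(s) drawn

Segment lengths:
  seg 1: (0,0) -> (13.2,0), length = 13.2
  seg 2: (13.2,0) -> (21.1,0), length = 7.9
  seg 3: (21.1,0) -> (28.7,0), length = 7.6
  seg 4: (28.7,0) -> (35.5,0), length = 6.8
  seg 5: (35.5,0) -> (33.8,0), length = 1.7
  seg 6: (33.8,0) -> (46.1,0), length = 12.3
  seg 7: (46.1,0) -> (61,0), length = 14.9
  seg 8: (61,0) -> (67.9,0), length = 6.9
  seg 9: (67.9,0) -> (80.2,0), length = 12.3
  seg 10: (80.2,0) -> (95.1,0), length = 14.9
  seg 11: (95.1,0) -> (102,0), length = 6.9
  seg 12: (102,0) -> (114.3,0), length = 12.3
  seg 13: (114.3,0) -> (129.2,0), length = 14.9
  seg 14: (129.2,0) -> (136.1,0), length = 6.9
  seg 15: (136.1,0) -> (148.4,0), length = 12.3
  seg 16: (148.4,0) -> (163.3,0), length = 14.9
  seg 17: (163.3,0) -> (170.2,0), length = 6.9
  seg 18: (170.2,0) -> (165.719,-13.79), length = 14.5
  seg 19: (165.719,-13.79) -> (170.379,-15.305), length = 4.9
  seg 20: (170.379,-15.305) -> (173.328,-16.262), length = 3.1
Total = 196.1

Answer: 196.1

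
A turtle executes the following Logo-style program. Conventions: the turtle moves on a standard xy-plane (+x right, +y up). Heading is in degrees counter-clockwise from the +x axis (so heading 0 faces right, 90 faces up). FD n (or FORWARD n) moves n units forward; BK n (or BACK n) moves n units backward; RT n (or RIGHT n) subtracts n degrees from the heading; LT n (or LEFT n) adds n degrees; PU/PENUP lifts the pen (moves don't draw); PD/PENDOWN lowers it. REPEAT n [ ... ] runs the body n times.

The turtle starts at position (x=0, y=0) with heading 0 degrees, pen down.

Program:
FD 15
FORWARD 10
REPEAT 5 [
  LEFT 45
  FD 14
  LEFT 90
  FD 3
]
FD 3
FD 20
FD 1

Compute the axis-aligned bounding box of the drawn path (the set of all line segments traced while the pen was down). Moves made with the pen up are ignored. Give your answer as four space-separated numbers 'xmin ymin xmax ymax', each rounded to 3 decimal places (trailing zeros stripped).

Executing turtle program step by step:
Start: pos=(0,0), heading=0, pen down
FD 15: (0,0) -> (15,0) [heading=0, draw]
FD 10: (15,0) -> (25,0) [heading=0, draw]
REPEAT 5 [
  -- iteration 1/5 --
  LT 45: heading 0 -> 45
  FD 14: (25,0) -> (34.899,9.899) [heading=45, draw]
  LT 90: heading 45 -> 135
  FD 3: (34.899,9.899) -> (32.778,12.021) [heading=135, draw]
  -- iteration 2/5 --
  LT 45: heading 135 -> 180
  FD 14: (32.778,12.021) -> (18.778,12.021) [heading=180, draw]
  LT 90: heading 180 -> 270
  FD 3: (18.778,12.021) -> (18.778,9.021) [heading=270, draw]
  -- iteration 3/5 --
  LT 45: heading 270 -> 315
  FD 14: (18.778,9.021) -> (28.678,-0.879) [heading=315, draw]
  LT 90: heading 315 -> 45
  FD 3: (28.678,-0.879) -> (30.799,1.243) [heading=45, draw]
  -- iteration 4/5 --
  LT 45: heading 45 -> 90
  FD 14: (30.799,1.243) -> (30.799,15.243) [heading=90, draw]
  LT 90: heading 90 -> 180
  FD 3: (30.799,15.243) -> (27.799,15.243) [heading=180, draw]
  -- iteration 5/5 --
  LT 45: heading 180 -> 225
  FD 14: (27.799,15.243) -> (17.899,5.343) [heading=225, draw]
  LT 90: heading 225 -> 315
  FD 3: (17.899,5.343) -> (20.021,3.222) [heading=315, draw]
]
FD 3: (20.021,3.222) -> (22.142,1.101) [heading=315, draw]
FD 20: (22.142,1.101) -> (36.284,-13.042) [heading=315, draw]
FD 1: (36.284,-13.042) -> (36.991,-13.749) [heading=315, draw]
Final: pos=(36.991,-13.749), heading=315, 15 segment(s) drawn

Segment endpoints: x in {0, 15, 17.899, 18.778, 20.021, 22.142, 25, 27.799, 28.678, 30.799, 30.799, 32.778, 34.899, 36.284, 36.991}, y in {-13.749, -13.042, -0.879, 0, 1.101, 1.243, 3.222, 5.343, 9.021, 9.899, 12.021, 12.021, 15.243, 15.243}
xmin=0, ymin=-13.749, xmax=36.991, ymax=15.243

Answer: 0 -13.749 36.991 15.243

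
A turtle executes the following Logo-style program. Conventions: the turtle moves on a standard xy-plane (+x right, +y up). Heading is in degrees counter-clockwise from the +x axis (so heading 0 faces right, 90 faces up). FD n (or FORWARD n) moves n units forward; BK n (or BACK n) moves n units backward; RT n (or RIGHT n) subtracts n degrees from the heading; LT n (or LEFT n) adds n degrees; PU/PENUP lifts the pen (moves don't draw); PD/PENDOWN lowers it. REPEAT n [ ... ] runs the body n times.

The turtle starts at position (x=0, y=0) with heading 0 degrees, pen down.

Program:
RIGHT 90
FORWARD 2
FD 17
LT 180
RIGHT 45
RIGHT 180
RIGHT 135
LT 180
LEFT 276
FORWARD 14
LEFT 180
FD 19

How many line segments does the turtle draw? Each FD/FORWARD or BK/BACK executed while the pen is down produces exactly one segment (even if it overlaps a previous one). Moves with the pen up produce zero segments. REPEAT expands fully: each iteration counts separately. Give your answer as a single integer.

Executing turtle program step by step:
Start: pos=(0,0), heading=0, pen down
RT 90: heading 0 -> 270
FD 2: (0,0) -> (0,-2) [heading=270, draw]
FD 17: (0,-2) -> (0,-19) [heading=270, draw]
LT 180: heading 270 -> 90
RT 45: heading 90 -> 45
RT 180: heading 45 -> 225
RT 135: heading 225 -> 90
LT 180: heading 90 -> 270
LT 276: heading 270 -> 186
FD 14: (0,-19) -> (-13.923,-20.463) [heading=186, draw]
LT 180: heading 186 -> 6
FD 19: (-13.923,-20.463) -> (4.973,-18.477) [heading=6, draw]
Final: pos=(4.973,-18.477), heading=6, 4 segment(s) drawn
Segments drawn: 4

Answer: 4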